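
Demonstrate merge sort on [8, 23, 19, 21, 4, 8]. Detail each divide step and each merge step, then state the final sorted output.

Merge sort trace:

Split: [8, 23, 19, 21, 4, 8] -> [8, 23, 19] and [21, 4, 8]
  Split: [8, 23, 19] -> [8] and [23, 19]
    Split: [23, 19] -> [23] and [19]
    Merge: [23] + [19] -> [19, 23]
  Merge: [8] + [19, 23] -> [8, 19, 23]
  Split: [21, 4, 8] -> [21] and [4, 8]
    Split: [4, 8] -> [4] and [8]
    Merge: [4] + [8] -> [4, 8]
  Merge: [21] + [4, 8] -> [4, 8, 21]
Merge: [8, 19, 23] + [4, 8, 21] -> [4, 8, 8, 19, 21, 23]

Final sorted array: [4, 8, 8, 19, 21, 23]

The merge sort proceeds by recursively splitting the array and merging sorted halves.
After all merges, the sorted array is [4, 8, 8, 19, 21, 23].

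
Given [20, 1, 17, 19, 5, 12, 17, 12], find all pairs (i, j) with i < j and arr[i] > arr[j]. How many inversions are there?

Finding inversions in [20, 1, 17, 19, 5, 12, 17, 12]:

(0, 1): arr[0]=20 > arr[1]=1
(0, 2): arr[0]=20 > arr[2]=17
(0, 3): arr[0]=20 > arr[3]=19
(0, 4): arr[0]=20 > arr[4]=5
(0, 5): arr[0]=20 > arr[5]=12
(0, 6): arr[0]=20 > arr[6]=17
(0, 7): arr[0]=20 > arr[7]=12
(2, 4): arr[2]=17 > arr[4]=5
(2, 5): arr[2]=17 > arr[5]=12
(2, 7): arr[2]=17 > arr[7]=12
(3, 4): arr[3]=19 > arr[4]=5
(3, 5): arr[3]=19 > arr[5]=12
(3, 6): arr[3]=19 > arr[6]=17
(3, 7): arr[3]=19 > arr[7]=12
(6, 7): arr[6]=17 > arr[7]=12

Total inversions: 15

The array has 15 inversion(s): (0,1), (0,2), (0,3), (0,4), (0,5), (0,6), (0,7), (2,4), (2,5), (2,7), (3,4), (3,5), (3,6), (3,7), (6,7). Each pair (i,j) satisfies i < j and arr[i] > arr[j].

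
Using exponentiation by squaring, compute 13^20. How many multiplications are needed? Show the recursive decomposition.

Computing 13^20 by squaring (build up from 13^1; each line after the first costs one multiplication):

13^1 = 13
13^2 = (13^1)^2 = 13^2 = 169
13^4 = (13^2)^2 = 169^2 = 28561
13^5 = 13 * 13^4 = 13 * 28561 = 371293
13^10 = (13^5)^2 = 371293^2 = 137858491849
13^20 = (13^10)^2 = 137858491849^2 = 19004963774880799438801

Result: 19004963774880799438801
Multiplications needed: 5 (5 lines after 13^1)

13^20 = 19004963774880799438801. Using exponentiation by squaring, this requires 5 multiplications. The key idea: if the exponent is even, square the half-power; if odd, multiply by the base once.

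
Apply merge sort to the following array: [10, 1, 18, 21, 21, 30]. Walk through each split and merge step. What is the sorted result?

Merge sort trace:

Split: [10, 1, 18, 21, 21, 30] -> [10, 1, 18] and [21, 21, 30]
  Split: [10, 1, 18] -> [10] and [1, 18]
    Split: [1, 18] -> [1] and [18]
    Merge: [1] + [18] -> [1, 18]
  Merge: [10] + [1, 18] -> [1, 10, 18]
  Split: [21, 21, 30] -> [21] and [21, 30]
    Split: [21, 30] -> [21] and [30]
    Merge: [21] + [30] -> [21, 30]
  Merge: [21] + [21, 30] -> [21, 21, 30]
Merge: [1, 10, 18] + [21, 21, 30] -> [1, 10, 18, 21, 21, 30]

Final sorted array: [1, 10, 18, 21, 21, 30]

The merge sort proceeds by recursively splitting the array and merging sorted halves.
After all merges, the sorted array is [1, 10, 18, 21, 21, 30].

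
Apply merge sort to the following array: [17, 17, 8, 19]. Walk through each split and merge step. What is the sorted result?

Merge sort trace:

Split: [17, 17, 8, 19] -> [17, 17] and [8, 19]
  Split: [17, 17] -> [17] and [17]
  Merge: [17] + [17] -> [17, 17]
  Split: [8, 19] -> [8] and [19]
  Merge: [8] + [19] -> [8, 19]
Merge: [17, 17] + [8, 19] -> [8, 17, 17, 19]

Final sorted array: [8, 17, 17, 19]

The merge sort proceeds by recursively splitting the array and merging sorted halves.
After all merges, the sorted array is [8, 17, 17, 19].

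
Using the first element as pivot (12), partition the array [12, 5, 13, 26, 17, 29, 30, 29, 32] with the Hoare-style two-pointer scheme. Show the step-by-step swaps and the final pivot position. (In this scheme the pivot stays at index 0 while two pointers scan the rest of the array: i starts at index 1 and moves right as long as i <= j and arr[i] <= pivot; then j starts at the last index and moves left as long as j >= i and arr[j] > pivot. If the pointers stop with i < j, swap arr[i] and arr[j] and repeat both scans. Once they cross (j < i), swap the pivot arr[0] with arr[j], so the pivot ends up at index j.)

Hoare-style two-pointer partition with pivot = 12:

Initial array: [12, 5, 13, 26, 17, 29, 30, 29, 32]

Pointers start at i = 1, j = 8.
i ends at 2, j ends at 1: the pointers have crossed (j < i), so scanning stops.

Swap pivot arr[0] with arr[1] to place pivot at position 1: [5, 12, 13, 26, 17, 29, 30, 29, 32]
Pivot position: 1

After partitioning with pivot 12, the array becomes [5, 12, 13, 26, 17, 29, 30, 29, 32]. The pivot is placed at index 1. All elements to the left of the pivot are <= 12, and all elements to the right are > 12.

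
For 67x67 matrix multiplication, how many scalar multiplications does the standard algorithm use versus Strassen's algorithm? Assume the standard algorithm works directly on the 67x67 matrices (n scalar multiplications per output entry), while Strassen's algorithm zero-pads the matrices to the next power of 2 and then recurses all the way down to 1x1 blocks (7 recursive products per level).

Matrix multiplication for 67x67 matrices:

Strassen's algorithm requires power-of-2 dimensions. Pad 67x67 to 128x128 (next power of 2).

Standard algorithm: 67^3 = 300763 multiplications
Strassen's algorithm: 7^(log2(128)) = 7^7 = 823543 multiplications
Difference: 300763 - 823543 = -522780 (Strassen uses MORE here due to padding overhead — for small or just-over-power-of-2 n, padding can outweigh the per-level savings)

Standard: 300763 multiplications (67^3). Strassen: 823543 multiplications (7^7, after padding to 128x128). Strassen reduces 8 recursive multiplications to 7 at each level.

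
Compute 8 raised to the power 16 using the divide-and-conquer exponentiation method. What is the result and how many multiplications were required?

Computing 8^16 by squaring (build up from 8^1; each line after the first costs one multiplication):

8^1 = 8
8^2 = (8^1)^2 = 8^2 = 64
8^4 = (8^2)^2 = 64^2 = 4096
8^8 = (8^4)^2 = 4096^2 = 16777216
8^16 = (8^8)^2 = 16777216^2 = 281474976710656

Result: 281474976710656
Multiplications needed: 4 (4 lines after 8^1)

8^16 = 281474976710656. Using exponentiation by squaring, this requires 4 multiplications. The key idea: if the exponent is even, square the half-power; if odd, multiply by the base once.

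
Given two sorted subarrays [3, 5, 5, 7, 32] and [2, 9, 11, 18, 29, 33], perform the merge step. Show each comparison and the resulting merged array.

Merging process:

Compare 3 vs 2: take 2 from right. Merged: [2]
Compare 3 vs 9: take 3 from left. Merged: [2, 3]
Compare 5 vs 9: take 5 from left. Merged: [2, 3, 5]
Compare 5 vs 9: take 5 from left. Merged: [2, 3, 5, 5]
Compare 7 vs 9: take 7 from left. Merged: [2, 3, 5, 5, 7]
Compare 32 vs 9: take 9 from right. Merged: [2, 3, 5, 5, 7, 9]
Compare 32 vs 11: take 11 from right. Merged: [2, 3, 5, 5, 7, 9, 11]
Compare 32 vs 18: take 18 from right. Merged: [2, 3, 5, 5, 7, 9, 11, 18]
Compare 32 vs 29: take 29 from right. Merged: [2, 3, 5, 5, 7, 9, 11, 18, 29]
Compare 32 vs 33: take 32 from left. Merged: [2, 3, 5, 5, 7, 9, 11, 18, 29, 32]
Append remaining from right: [33]. Merged: [2, 3, 5, 5, 7, 9, 11, 18, 29, 32, 33]

Final merged array: [2, 3, 5, 5, 7, 9, 11, 18, 29, 32, 33]
Total comparisons: 10

The merged array is [2, 3, 5, 5, 7, 9, 11, 18, 29, 32, 33], requiring 10 comparisons. The merge step runs in O(n) time where n is the total number of elements.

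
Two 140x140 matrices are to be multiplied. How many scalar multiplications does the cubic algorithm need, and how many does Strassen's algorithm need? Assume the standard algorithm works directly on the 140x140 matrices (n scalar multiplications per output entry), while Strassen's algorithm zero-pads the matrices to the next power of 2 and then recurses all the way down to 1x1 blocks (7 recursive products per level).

Matrix multiplication for 140x140 matrices:

Strassen's algorithm requires power-of-2 dimensions. Pad 140x140 to 256x256 (next power of 2).

Standard algorithm: 140^3 = 2744000 multiplications
Strassen's algorithm: 7^(log2(256)) = 7^8 = 5764801 multiplications
Difference: 2744000 - 5764801 = -3020801 (Strassen uses MORE here due to padding overhead — for small or just-over-power-of-2 n, padding can outweigh the per-level savings)

Standard: 2744000 multiplications (140^3). Strassen: 5764801 multiplications (7^8, after padding to 256x256). Strassen reduces 8 recursive multiplications to 7 at each level.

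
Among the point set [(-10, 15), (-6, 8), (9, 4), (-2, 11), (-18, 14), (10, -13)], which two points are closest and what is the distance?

Computing all pairwise distances among 6 points:

d((-10, 15), (-6, 8)) = 8.0623
d((-10, 15), (9, 4)) = 21.9545
d((-10, 15), (-2, 11)) = 8.9443
d((-10, 15), (-18, 14)) = 8.0623
d((-10, 15), (10, -13)) = 34.4093
d((-6, 8), (9, 4)) = 15.5242
d((-6, 8), (-2, 11)) = 5.0 <-- minimum
d((-6, 8), (-18, 14)) = 13.4164
d((-6, 8), (10, -13)) = 26.4008
d((9, 4), (-2, 11)) = 13.0384
d((9, 4), (-18, 14)) = 28.7924
d((9, 4), (10, -13)) = 17.0294
d((-2, 11), (-18, 14)) = 16.2788
d((-2, 11), (10, -13)) = 26.8328
d((-18, 14), (10, -13)) = 38.8973

Closest pair: (-6, 8) and (-2, 11) with distance 5.0

The closest pair is (-6, 8) and (-2, 11) with Euclidean distance 5.0. For 6 points, brute-force pairwise comparison is shown above. For large n, the divide-and-conquer algorithm (sort by x, recurse on halves, check the dividing strip) achieves O(n log n).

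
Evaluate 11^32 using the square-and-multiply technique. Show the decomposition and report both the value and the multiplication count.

Computing 11^32 by squaring (build up from 11^1; each line after the first costs one multiplication):

11^1 = 11
11^2 = (11^1)^2 = 11^2 = 121
11^4 = (11^2)^2 = 121^2 = 14641
11^8 = (11^4)^2 = 14641^2 = 214358881
11^16 = (11^8)^2 = 214358881^2 = 45949729863572161
11^32 = (11^16)^2 = 45949729863572161^2 = 2111377674535255285545615254209921

Result: 2111377674535255285545615254209921
Multiplications needed: 5 (5 lines after 11^1)

11^32 = 2111377674535255285545615254209921. Using exponentiation by squaring, this requires 5 multiplications. The key idea: if the exponent is even, square the half-power; if odd, multiply by the base once.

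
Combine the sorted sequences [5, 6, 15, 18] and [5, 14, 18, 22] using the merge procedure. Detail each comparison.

Merging process:

Compare 5 vs 5: take 5 from left. Merged: [5]
Compare 6 vs 5: take 5 from right. Merged: [5, 5]
Compare 6 vs 14: take 6 from left. Merged: [5, 5, 6]
Compare 15 vs 14: take 14 from right. Merged: [5, 5, 6, 14]
Compare 15 vs 18: take 15 from left. Merged: [5, 5, 6, 14, 15]
Compare 18 vs 18: take 18 from left. Merged: [5, 5, 6, 14, 15, 18]
Append remaining from right: [18, 22]. Merged: [5, 5, 6, 14, 15, 18, 18, 22]

Final merged array: [5, 5, 6, 14, 15, 18, 18, 22]
Total comparisons: 6

The merged array is [5, 5, 6, 14, 15, 18, 18, 22], requiring 6 comparisons. The merge step runs in O(n) time where n is the total number of elements.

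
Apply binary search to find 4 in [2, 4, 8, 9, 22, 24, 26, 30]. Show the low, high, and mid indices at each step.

Binary search for 4 in [2, 4, 8, 9, 22, 24, 26, 30]:

lo=0, hi=7, mid=3, arr[mid]=9 -> 9 > 4, search left half
lo=0, hi=2, mid=1, arr[mid]=4 -> Found target at index 1!

Binary search finds 4 at index 1 after 2 comparisons. The search repeatedly halves the search space by comparing with the middle element.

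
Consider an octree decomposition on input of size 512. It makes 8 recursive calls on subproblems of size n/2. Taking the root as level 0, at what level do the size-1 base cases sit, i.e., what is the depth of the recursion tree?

For divide and conquer with division factor 2:

Problem sizes at each level:
Level 0: 512
Level 1: 256
Level 2: 128
Level 3: 64
Level 4: 32
Level 5: 16
Level 6: 8
Level 7: 4
Level 8: 2
Level 9: 1

The root is level 0 and the size-1 base case is level 9 (the tree spans levels 0 through 9, i.e. 10 levels counting the root), so the depth is the number of divisions: log_2(512) = 9

The recursion tree depth is log_2(512) = 9. At each level, the problem size is divided by 2, so it takes 9 divisions to reduce to a base case of size 1. The algorithm makes 8 recursive calls at each level.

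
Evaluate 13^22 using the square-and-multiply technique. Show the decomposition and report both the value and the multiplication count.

Computing 13^22 by squaring (build up from 13^1; each line after the first costs one multiplication):

13^1 = 13
13^2 = (13^1)^2 = 13^2 = 169
13^4 = (13^2)^2 = 169^2 = 28561
13^5 = 13 * 13^4 = 13 * 28561 = 371293
13^10 = (13^5)^2 = 371293^2 = 137858491849
13^11 = 13 * 13^10 = 13 * 137858491849 = 1792160394037
13^22 = (13^11)^2 = 1792160394037^2 = 3211838877954855105157369

Result: 3211838877954855105157369
Multiplications needed: 6 (6 lines after 13^1)

13^22 = 3211838877954855105157369. Using exponentiation by squaring, this requires 6 multiplications. The key idea: if the exponent is even, square the half-power; if odd, multiply by the base once.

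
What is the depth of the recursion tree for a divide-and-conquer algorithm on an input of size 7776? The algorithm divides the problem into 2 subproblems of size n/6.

For divide and conquer with division factor 6:

Problem sizes at each level:
Level 0: 7776
Level 1: 1296
Level 2: 216
Level 3: 36
Level 4: 6
Level 5: 1

The root is level 0 and the size-1 base case is level 5 (the tree spans levels 0 through 5, i.e. 6 levels counting the root), so the depth is the number of divisions: log_6(7776) = 5

The recursion tree depth is log_6(7776) = 5. At each level, the problem size is divided by 6, so it takes 5 divisions to reduce to a base case of size 1. The algorithm makes 2 recursive calls at each level.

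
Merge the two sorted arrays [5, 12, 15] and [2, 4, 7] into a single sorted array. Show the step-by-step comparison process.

Merging process:

Compare 5 vs 2: take 2 from right. Merged: [2]
Compare 5 vs 4: take 4 from right. Merged: [2, 4]
Compare 5 vs 7: take 5 from left. Merged: [2, 4, 5]
Compare 12 vs 7: take 7 from right. Merged: [2, 4, 5, 7]
Append remaining from left: [12, 15]. Merged: [2, 4, 5, 7, 12, 15]

Final merged array: [2, 4, 5, 7, 12, 15]
Total comparisons: 4

The merged array is [2, 4, 5, 7, 12, 15], requiring 4 comparisons. The merge step runs in O(n) time where n is the total number of elements.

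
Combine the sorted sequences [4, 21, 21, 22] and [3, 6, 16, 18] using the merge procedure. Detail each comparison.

Merging process:

Compare 4 vs 3: take 3 from right. Merged: [3]
Compare 4 vs 6: take 4 from left. Merged: [3, 4]
Compare 21 vs 6: take 6 from right. Merged: [3, 4, 6]
Compare 21 vs 16: take 16 from right. Merged: [3, 4, 6, 16]
Compare 21 vs 18: take 18 from right. Merged: [3, 4, 6, 16, 18]
Append remaining from left: [21, 21, 22]. Merged: [3, 4, 6, 16, 18, 21, 21, 22]

Final merged array: [3, 4, 6, 16, 18, 21, 21, 22]
Total comparisons: 5

The merged array is [3, 4, 6, 16, 18, 21, 21, 22], requiring 5 comparisons. The merge step runs in O(n) time where n is the total number of elements.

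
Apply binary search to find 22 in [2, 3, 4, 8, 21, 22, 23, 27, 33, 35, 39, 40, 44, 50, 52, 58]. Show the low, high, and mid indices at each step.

Binary search for 22 in [2, 3, 4, 8, 21, 22, 23, 27, 33, 35, 39, 40, 44, 50, 52, 58]:

lo=0, hi=15, mid=7, arr[mid]=27 -> 27 > 22, search left half
lo=0, hi=6, mid=3, arr[mid]=8 -> 8 < 22, search right half
lo=4, hi=6, mid=5, arr[mid]=22 -> Found target at index 5!

Binary search finds 22 at index 5 after 3 comparisons. The search repeatedly halves the search space by comparing with the middle element.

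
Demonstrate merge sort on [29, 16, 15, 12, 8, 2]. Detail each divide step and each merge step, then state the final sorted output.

Merge sort trace:

Split: [29, 16, 15, 12, 8, 2] -> [29, 16, 15] and [12, 8, 2]
  Split: [29, 16, 15] -> [29] and [16, 15]
    Split: [16, 15] -> [16] and [15]
    Merge: [16] + [15] -> [15, 16]
  Merge: [29] + [15, 16] -> [15, 16, 29]
  Split: [12, 8, 2] -> [12] and [8, 2]
    Split: [8, 2] -> [8] and [2]
    Merge: [8] + [2] -> [2, 8]
  Merge: [12] + [2, 8] -> [2, 8, 12]
Merge: [15, 16, 29] + [2, 8, 12] -> [2, 8, 12, 15, 16, 29]

Final sorted array: [2, 8, 12, 15, 16, 29]

The merge sort proceeds by recursively splitting the array and merging sorted halves.
After all merges, the sorted array is [2, 8, 12, 15, 16, 29].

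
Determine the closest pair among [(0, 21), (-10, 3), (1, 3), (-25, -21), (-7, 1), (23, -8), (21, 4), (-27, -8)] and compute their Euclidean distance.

Computing all pairwise distances among 8 points:

d((0, 21), (-10, 3)) = 20.5913
d((0, 21), (1, 3)) = 18.0278
d((0, 21), (-25, -21)) = 48.8774
d((0, 21), (-7, 1)) = 21.1896
d((0, 21), (23, -8)) = 37.0135
d((0, 21), (21, 4)) = 27.0185
d((0, 21), (-27, -8)) = 39.6232
d((-10, 3), (1, 3)) = 11.0
d((-10, 3), (-25, -21)) = 28.3019
d((-10, 3), (-7, 1)) = 3.6056 <-- minimum
d((-10, 3), (23, -8)) = 34.7851
d((-10, 3), (21, 4)) = 31.0161
d((-10, 3), (-27, -8)) = 20.2485
d((1, 3), (-25, -21)) = 35.3836
d((1, 3), (-7, 1)) = 8.2462
d((1, 3), (23, -8)) = 24.5967
d((1, 3), (21, 4)) = 20.025
d((1, 3), (-27, -8)) = 30.0832
d((-25, -21), (-7, 1)) = 28.4253
d((-25, -21), (23, -8)) = 49.7293
d((-25, -21), (21, 4)) = 52.3546
d((-25, -21), (-27, -8)) = 13.1529
d((-7, 1), (23, -8)) = 31.3209
d((-7, 1), (21, 4)) = 28.1603
d((-7, 1), (-27, -8)) = 21.9317
d((23, -8), (21, 4)) = 12.1655
d((23, -8), (-27, -8)) = 50.0
d((21, 4), (-27, -8)) = 49.4773

Closest pair: (-10, 3) and (-7, 1) with distance 3.6056

The closest pair is (-10, 3) and (-7, 1) with Euclidean distance 3.6056. For 8 points, brute-force pairwise comparison is shown above. For large n, the divide-and-conquer algorithm (sort by x, recurse on halves, check the dividing strip) achieves O(n log n).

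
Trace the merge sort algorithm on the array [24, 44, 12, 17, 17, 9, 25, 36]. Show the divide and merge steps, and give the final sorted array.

Merge sort trace:

Split: [24, 44, 12, 17, 17, 9, 25, 36] -> [24, 44, 12, 17] and [17, 9, 25, 36]
  Split: [24, 44, 12, 17] -> [24, 44] and [12, 17]
    Split: [24, 44] -> [24] and [44]
    Merge: [24] + [44] -> [24, 44]
    Split: [12, 17] -> [12] and [17]
    Merge: [12] + [17] -> [12, 17]
  Merge: [24, 44] + [12, 17] -> [12, 17, 24, 44]
  Split: [17, 9, 25, 36] -> [17, 9] and [25, 36]
    Split: [17, 9] -> [17] and [9]
    Merge: [17] + [9] -> [9, 17]
    Split: [25, 36] -> [25] and [36]
    Merge: [25] + [36] -> [25, 36]
  Merge: [9, 17] + [25, 36] -> [9, 17, 25, 36]
Merge: [12, 17, 24, 44] + [9, 17, 25, 36] -> [9, 12, 17, 17, 24, 25, 36, 44]

Final sorted array: [9, 12, 17, 17, 24, 25, 36, 44]

The merge sort proceeds by recursively splitting the array and merging sorted halves.
After all merges, the sorted array is [9, 12, 17, 17, 24, 25, 36, 44].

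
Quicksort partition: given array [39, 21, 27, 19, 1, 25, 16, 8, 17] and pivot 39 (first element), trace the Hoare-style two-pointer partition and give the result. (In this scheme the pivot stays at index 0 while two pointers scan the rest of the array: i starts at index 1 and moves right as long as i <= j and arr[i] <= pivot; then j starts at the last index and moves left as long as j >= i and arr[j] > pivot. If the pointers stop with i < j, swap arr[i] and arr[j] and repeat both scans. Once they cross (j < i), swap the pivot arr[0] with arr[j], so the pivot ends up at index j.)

Hoare-style two-pointer partition with pivot = 39:

Initial array: [39, 21, 27, 19, 1, 25, 16, 8, 17]

Pointers start at i = 1, j = 8.
i ends at 9, j ends at 8: the pointers have crossed (j < i), so scanning stops.

Swap pivot arr[0] with arr[8] to place pivot at position 8: [17, 21, 27, 19, 1, 25, 16, 8, 39]
Pivot position: 8

After partitioning with pivot 39, the array becomes [17, 21, 27, 19, 1, 25, 16, 8, 39]. The pivot is placed at index 8. All elements to the left of the pivot are <= 39, and all elements to the right are > 39.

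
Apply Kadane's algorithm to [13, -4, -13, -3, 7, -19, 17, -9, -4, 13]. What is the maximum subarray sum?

Using Kadane's algorithm on [13, -4, -13, -3, 7, -19, 17, -9, -4, 13]:

Scanning through the array:
Position 1 (value -4): max_ending_here = 9, max_so_far = 13
Position 2 (value -13): max_ending_here = -4, max_so_far = 13
Position 3 (value -3): max_ending_here = -3, max_so_far = 13
Position 4 (value 7): max_ending_here = 7, max_so_far = 13
Position 5 (value -19): max_ending_here = -12, max_so_far = 13
Position 6 (value 17): max_ending_here = 17, max_so_far = 17
Position 7 (value -9): max_ending_here = 8, max_so_far = 17
Position 8 (value -4): max_ending_here = 4, max_so_far = 17
Position 9 (value 13): max_ending_here = 17, max_so_far = 17

Maximum subarray: [17]
Maximum sum: 17

The maximum subarray is [17] with sum 17. This subarray runs from index 6 to index 6.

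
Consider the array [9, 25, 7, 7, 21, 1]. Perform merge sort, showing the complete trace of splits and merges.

Merge sort trace:

Split: [9, 25, 7, 7, 21, 1] -> [9, 25, 7] and [7, 21, 1]
  Split: [9, 25, 7] -> [9] and [25, 7]
    Split: [25, 7] -> [25] and [7]
    Merge: [25] + [7] -> [7, 25]
  Merge: [9] + [7, 25] -> [7, 9, 25]
  Split: [7, 21, 1] -> [7] and [21, 1]
    Split: [21, 1] -> [21] and [1]
    Merge: [21] + [1] -> [1, 21]
  Merge: [7] + [1, 21] -> [1, 7, 21]
Merge: [7, 9, 25] + [1, 7, 21] -> [1, 7, 7, 9, 21, 25]

Final sorted array: [1, 7, 7, 9, 21, 25]

The merge sort proceeds by recursively splitting the array and merging sorted halves.
After all merges, the sorted array is [1, 7, 7, 9, 21, 25].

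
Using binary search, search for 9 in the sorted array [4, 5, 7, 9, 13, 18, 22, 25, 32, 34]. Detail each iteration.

Binary search for 9 in [4, 5, 7, 9, 13, 18, 22, 25, 32, 34]:

lo=0, hi=9, mid=4, arr[mid]=13 -> 13 > 9, search left half
lo=0, hi=3, mid=1, arr[mid]=5 -> 5 < 9, search right half
lo=2, hi=3, mid=2, arr[mid]=7 -> 7 < 9, search right half
lo=3, hi=3, mid=3, arr[mid]=9 -> Found target at index 3!

Binary search finds 9 at index 3 after 4 comparisons. The search repeatedly halves the search space by comparing with the middle element.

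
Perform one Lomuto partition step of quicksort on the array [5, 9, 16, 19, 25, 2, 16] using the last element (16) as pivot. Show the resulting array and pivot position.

Lomuto partition with pivot = 16:

Initial array: [5, 9, 16, 19, 25, 2, 16]

arr[0]=5 <= 16: swap with position 0, array becomes [5, 9, 16, 19, 25, 2, 16]
arr[1]=9 <= 16: swap with position 1, array becomes [5, 9, 16, 19, 25, 2, 16]
arr[2]=16 <= 16: swap with position 2, array becomes [5, 9, 16, 19, 25, 2, 16]
arr[3]=19 > 16: no swap
arr[4]=25 > 16: no swap
arr[5]=2 <= 16: swap with position 3, array becomes [5, 9, 16, 2, 25, 19, 16]

Place pivot at position 4: [5, 9, 16, 2, 16, 19, 25]
Pivot position: 4

After partitioning with pivot 16, the array becomes [5, 9, 16, 2, 16, 19, 25]. The pivot is placed at index 4. All elements to the left of the pivot are <= 16, and all elements to the right are > 16.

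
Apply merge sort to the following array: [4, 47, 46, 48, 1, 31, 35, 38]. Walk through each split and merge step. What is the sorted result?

Merge sort trace:

Split: [4, 47, 46, 48, 1, 31, 35, 38] -> [4, 47, 46, 48] and [1, 31, 35, 38]
  Split: [4, 47, 46, 48] -> [4, 47] and [46, 48]
    Split: [4, 47] -> [4] and [47]
    Merge: [4] + [47] -> [4, 47]
    Split: [46, 48] -> [46] and [48]
    Merge: [46] + [48] -> [46, 48]
  Merge: [4, 47] + [46, 48] -> [4, 46, 47, 48]
  Split: [1, 31, 35, 38] -> [1, 31] and [35, 38]
    Split: [1, 31] -> [1] and [31]
    Merge: [1] + [31] -> [1, 31]
    Split: [35, 38] -> [35] and [38]
    Merge: [35] + [38] -> [35, 38]
  Merge: [1, 31] + [35, 38] -> [1, 31, 35, 38]
Merge: [4, 46, 47, 48] + [1, 31, 35, 38] -> [1, 4, 31, 35, 38, 46, 47, 48]

Final sorted array: [1, 4, 31, 35, 38, 46, 47, 48]

The merge sort proceeds by recursively splitting the array and merging sorted halves.
After all merges, the sorted array is [1, 4, 31, 35, 38, 46, 47, 48].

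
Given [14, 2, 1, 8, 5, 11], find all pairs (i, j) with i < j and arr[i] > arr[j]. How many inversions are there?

Finding inversions in [14, 2, 1, 8, 5, 11]:

(0, 1): arr[0]=14 > arr[1]=2
(0, 2): arr[0]=14 > arr[2]=1
(0, 3): arr[0]=14 > arr[3]=8
(0, 4): arr[0]=14 > arr[4]=5
(0, 5): arr[0]=14 > arr[5]=11
(1, 2): arr[1]=2 > arr[2]=1
(3, 4): arr[3]=8 > arr[4]=5

Total inversions: 7

The array has 7 inversion(s): (0,1), (0,2), (0,3), (0,4), (0,5), (1,2), (3,4). Each pair (i,j) satisfies i < j and arr[i] > arr[j].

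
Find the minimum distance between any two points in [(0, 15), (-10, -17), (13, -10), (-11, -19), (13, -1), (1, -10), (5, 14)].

Computing all pairwise distances among 7 points:

d((0, 15), (-10, -17)) = 33.5261
d((0, 15), (13, -10)) = 28.178
d((0, 15), (-11, -19)) = 35.7351
d((0, 15), (13, -1)) = 20.6155
d((0, 15), (1, -10)) = 25.02
d((0, 15), (5, 14)) = 5.099
d((-10, -17), (13, -10)) = 24.0416
d((-10, -17), (-11, -19)) = 2.2361 <-- minimum
d((-10, -17), (13, -1)) = 28.0179
d((-10, -17), (1, -10)) = 13.0384
d((-10, -17), (5, 14)) = 34.4384
d((13, -10), (-11, -19)) = 25.632
d((13, -10), (13, -1)) = 9.0
d((13, -10), (1, -10)) = 12.0
d((13, -10), (5, 14)) = 25.2982
d((-11, -19), (13, -1)) = 30.0
d((-11, -19), (1, -10)) = 15.0
d((-11, -19), (5, 14)) = 36.6742
d((13, -1), (1, -10)) = 15.0
d((13, -1), (5, 14)) = 17.0
d((1, -10), (5, 14)) = 24.3311

Closest pair: (-10, -17) and (-11, -19) with distance 2.2361

The closest pair is (-10, -17) and (-11, -19) with Euclidean distance 2.2361. For 7 points, brute-force pairwise comparison is shown above. For large n, the divide-and-conquer algorithm (sort by x, recurse on halves, check the dividing strip) achieves O(n log n).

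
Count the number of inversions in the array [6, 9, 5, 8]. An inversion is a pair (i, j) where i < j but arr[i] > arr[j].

Finding inversions in [6, 9, 5, 8]:

(0, 2): arr[0]=6 > arr[2]=5
(1, 2): arr[1]=9 > arr[2]=5
(1, 3): arr[1]=9 > arr[3]=8

Total inversions: 3

The array has 3 inversion(s): (0,2), (1,2), (1,3). Each pair (i,j) satisfies i < j and arr[i] > arr[j].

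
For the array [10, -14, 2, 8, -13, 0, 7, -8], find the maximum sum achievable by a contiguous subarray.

Using Kadane's algorithm on [10, -14, 2, 8, -13, 0, 7, -8]:

Scanning through the array:
Position 1 (value -14): max_ending_here = -4, max_so_far = 10
Position 2 (value 2): max_ending_here = 2, max_so_far = 10
Position 3 (value 8): max_ending_here = 10, max_so_far = 10
Position 4 (value -13): max_ending_here = -3, max_so_far = 10
Position 5 (value 0): max_ending_here = 0, max_so_far = 10
Position 6 (value 7): max_ending_here = 7, max_so_far = 10
Position 7 (value -8): max_ending_here = -1, max_so_far = 10

Maximum subarray: [10]
Maximum sum: 10

The maximum subarray is [10] with sum 10. This subarray runs from index 0 to index 0.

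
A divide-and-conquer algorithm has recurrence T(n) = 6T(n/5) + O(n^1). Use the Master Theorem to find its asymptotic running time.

Master Theorem for T(n) = 6T(n/5) + O(n^1):

a = 6, b = 5, c = 1
log_b(a) = log_5(6) = 1.1133

Case 1: c = 1 < log_5(6) = 1.1133
T(n) = O(n^(log_5 6))

For T(n) = 6T(n/5) + O(n^1): log_5(6) = 1.1133. This is Case 1 of the Master Theorem (c < log_b(a), work dominated by leaves), giving O(n^(log_5 6)).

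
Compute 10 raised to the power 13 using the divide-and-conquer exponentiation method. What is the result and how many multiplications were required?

Computing 10^13 by squaring (build up from 10^1; each line after the first costs one multiplication):

10^1 = 10
10^2 = (10^1)^2 = 10^2 = 100
10^3 = 10 * 10^2 = 10 * 100 = 1000
10^6 = (10^3)^2 = 1000^2 = 1000000
10^12 = (10^6)^2 = 1000000^2 = 1000000000000
10^13 = 10 * 10^12 = 10 * 1000000000000 = 10000000000000

Result: 10000000000000
Multiplications needed: 5 (5 lines after 10^1)

10^13 = 10000000000000. Using exponentiation by squaring, this requires 5 multiplications. The key idea: if the exponent is even, square the half-power; if odd, multiply by the base once.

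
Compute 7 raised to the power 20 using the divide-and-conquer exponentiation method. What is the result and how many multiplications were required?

Computing 7^20 by squaring (build up from 7^1; each line after the first costs one multiplication):

7^1 = 7
7^2 = (7^1)^2 = 7^2 = 49
7^4 = (7^2)^2 = 49^2 = 2401
7^5 = 7 * 7^4 = 7 * 2401 = 16807
7^10 = (7^5)^2 = 16807^2 = 282475249
7^20 = (7^10)^2 = 282475249^2 = 79792266297612001

Result: 79792266297612001
Multiplications needed: 5 (5 lines after 7^1)

7^20 = 79792266297612001. Using exponentiation by squaring, this requires 5 multiplications. The key idea: if the exponent is even, square the half-power; if odd, multiply by the base once.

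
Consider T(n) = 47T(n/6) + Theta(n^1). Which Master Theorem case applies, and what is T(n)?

Master Theorem for T(n) = 47T(n/6) + O(n^1):

a = 47, b = 6, c = 1
log_b(a) = log_6(47) = 2.1488

Case 1: c = 1 < log_6(47) = 2.1488
T(n) = O(n^(log_6 47))

For T(n) = 47T(n/6) + O(n^1): log_6(47) = 2.1488. This is Case 1 of the Master Theorem (c < log_b(a), work dominated by leaves), giving O(n^(log_6 47)).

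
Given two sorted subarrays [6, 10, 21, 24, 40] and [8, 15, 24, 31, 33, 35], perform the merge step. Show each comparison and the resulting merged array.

Merging process:

Compare 6 vs 8: take 6 from left. Merged: [6]
Compare 10 vs 8: take 8 from right. Merged: [6, 8]
Compare 10 vs 15: take 10 from left. Merged: [6, 8, 10]
Compare 21 vs 15: take 15 from right. Merged: [6, 8, 10, 15]
Compare 21 vs 24: take 21 from left. Merged: [6, 8, 10, 15, 21]
Compare 24 vs 24: take 24 from left. Merged: [6, 8, 10, 15, 21, 24]
Compare 40 vs 24: take 24 from right. Merged: [6, 8, 10, 15, 21, 24, 24]
Compare 40 vs 31: take 31 from right. Merged: [6, 8, 10, 15, 21, 24, 24, 31]
Compare 40 vs 33: take 33 from right. Merged: [6, 8, 10, 15, 21, 24, 24, 31, 33]
Compare 40 vs 35: take 35 from right. Merged: [6, 8, 10, 15, 21, 24, 24, 31, 33, 35]
Append remaining from left: [40]. Merged: [6, 8, 10, 15, 21, 24, 24, 31, 33, 35, 40]

Final merged array: [6, 8, 10, 15, 21, 24, 24, 31, 33, 35, 40]
Total comparisons: 10

The merged array is [6, 8, 10, 15, 21, 24, 24, 31, 33, 35, 40], requiring 10 comparisons. The merge step runs in O(n) time where n is the total number of elements.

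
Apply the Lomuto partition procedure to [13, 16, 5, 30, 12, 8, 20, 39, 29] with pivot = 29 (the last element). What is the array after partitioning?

Lomuto partition with pivot = 29:

Initial array: [13, 16, 5, 30, 12, 8, 20, 39, 29]

arr[0]=13 <= 29: swap with position 0, array becomes [13, 16, 5, 30, 12, 8, 20, 39, 29]
arr[1]=16 <= 29: swap with position 1, array becomes [13, 16, 5, 30, 12, 8, 20, 39, 29]
arr[2]=5 <= 29: swap with position 2, array becomes [13, 16, 5, 30, 12, 8, 20, 39, 29]
arr[3]=30 > 29: no swap
arr[4]=12 <= 29: swap with position 3, array becomes [13, 16, 5, 12, 30, 8, 20, 39, 29]
arr[5]=8 <= 29: swap with position 4, array becomes [13, 16, 5, 12, 8, 30, 20, 39, 29]
arr[6]=20 <= 29: swap with position 5, array becomes [13, 16, 5, 12, 8, 20, 30, 39, 29]
arr[7]=39 > 29: no swap

Place pivot at position 6: [13, 16, 5, 12, 8, 20, 29, 39, 30]
Pivot position: 6

After partitioning with pivot 29, the array becomes [13, 16, 5, 12, 8, 20, 29, 39, 30]. The pivot is placed at index 6. All elements to the left of the pivot are <= 29, and all elements to the right are > 29.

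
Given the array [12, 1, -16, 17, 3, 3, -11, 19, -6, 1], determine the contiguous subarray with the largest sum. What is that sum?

Using Kadane's algorithm on [12, 1, -16, 17, 3, 3, -11, 19, -6, 1]:

Scanning through the array:
Position 1 (value 1): max_ending_here = 13, max_so_far = 13
Position 2 (value -16): max_ending_here = -3, max_so_far = 13
Position 3 (value 17): max_ending_here = 17, max_so_far = 17
Position 4 (value 3): max_ending_here = 20, max_so_far = 20
Position 5 (value 3): max_ending_here = 23, max_so_far = 23
Position 6 (value -11): max_ending_here = 12, max_so_far = 23
Position 7 (value 19): max_ending_here = 31, max_so_far = 31
Position 8 (value -6): max_ending_here = 25, max_so_far = 31
Position 9 (value 1): max_ending_here = 26, max_so_far = 31

Maximum subarray: [17, 3, 3, -11, 19]
Maximum sum: 31

The maximum subarray is [17, 3, 3, -11, 19] with sum 31. This subarray runs from index 3 to index 7.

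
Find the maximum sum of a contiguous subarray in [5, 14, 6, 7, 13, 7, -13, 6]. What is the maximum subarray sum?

Using Kadane's algorithm on [5, 14, 6, 7, 13, 7, -13, 6]:

Scanning through the array:
Position 1 (value 14): max_ending_here = 19, max_so_far = 19
Position 2 (value 6): max_ending_here = 25, max_so_far = 25
Position 3 (value 7): max_ending_here = 32, max_so_far = 32
Position 4 (value 13): max_ending_here = 45, max_so_far = 45
Position 5 (value 7): max_ending_here = 52, max_so_far = 52
Position 6 (value -13): max_ending_here = 39, max_so_far = 52
Position 7 (value 6): max_ending_here = 45, max_so_far = 52

Maximum subarray: [5, 14, 6, 7, 13, 7]
Maximum sum: 52

The maximum subarray is [5, 14, 6, 7, 13, 7] with sum 52. This subarray runs from index 0 to index 5.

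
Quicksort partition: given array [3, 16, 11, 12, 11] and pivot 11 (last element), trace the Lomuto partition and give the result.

Lomuto partition with pivot = 11:

Initial array: [3, 16, 11, 12, 11]

arr[0]=3 <= 11: swap with position 0, array becomes [3, 16, 11, 12, 11]
arr[1]=16 > 11: no swap
arr[2]=11 <= 11: swap with position 1, array becomes [3, 11, 16, 12, 11]
arr[3]=12 > 11: no swap

Place pivot at position 2: [3, 11, 11, 12, 16]
Pivot position: 2

After partitioning with pivot 11, the array becomes [3, 11, 11, 12, 16]. The pivot is placed at index 2. All elements to the left of the pivot are <= 11, and all elements to the right are > 11.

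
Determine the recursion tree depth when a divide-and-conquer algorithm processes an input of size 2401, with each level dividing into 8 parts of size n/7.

For divide and conquer with division factor 7:

Problem sizes at each level:
Level 0: 2401
Level 1: 343
Level 2: 49
Level 3: 7
Level 4: 1

The root is level 0 and the size-1 base case is level 4 (the tree spans levels 0 through 4, i.e. 5 levels counting the root), so the depth is the number of divisions: log_7(2401) = 4

The recursion tree depth is log_7(2401) = 4. At each level, the problem size is divided by 7, so it takes 4 divisions to reduce to a base case of size 1. The algorithm makes 8 recursive calls at each level.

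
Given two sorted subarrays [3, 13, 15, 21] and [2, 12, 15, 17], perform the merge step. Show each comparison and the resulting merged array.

Merging process:

Compare 3 vs 2: take 2 from right. Merged: [2]
Compare 3 vs 12: take 3 from left. Merged: [2, 3]
Compare 13 vs 12: take 12 from right. Merged: [2, 3, 12]
Compare 13 vs 15: take 13 from left. Merged: [2, 3, 12, 13]
Compare 15 vs 15: take 15 from left. Merged: [2, 3, 12, 13, 15]
Compare 21 vs 15: take 15 from right. Merged: [2, 3, 12, 13, 15, 15]
Compare 21 vs 17: take 17 from right. Merged: [2, 3, 12, 13, 15, 15, 17]
Append remaining from left: [21]. Merged: [2, 3, 12, 13, 15, 15, 17, 21]

Final merged array: [2, 3, 12, 13, 15, 15, 17, 21]
Total comparisons: 7

The merged array is [2, 3, 12, 13, 15, 15, 17, 21], requiring 7 comparisons. The merge step runs in O(n) time where n is the total number of elements.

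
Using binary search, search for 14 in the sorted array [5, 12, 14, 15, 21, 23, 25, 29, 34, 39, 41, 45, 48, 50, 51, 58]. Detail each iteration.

Binary search for 14 in [5, 12, 14, 15, 21, 23, 25, 29, 34, 39, 41, 45, 48, 50, 51, 58]:

lo=0, hi=15, mid=7, arr[mid]=29 -> 29 > 14, search left half
lo=0, hi=6, mid=3, arr[mid]=15 -> 15 > 14, search left half
lo=0, hi=2, mid=1, arr[mid]=12 -> 12 < 14, search right half
lo=2, hi=2, mid=2, arr[mid]=14 -> Found target at index 2!

Binary search finds 14 at index 2 after 4 comparisons. The search repeatedly halves the search space by comparing with the middle element.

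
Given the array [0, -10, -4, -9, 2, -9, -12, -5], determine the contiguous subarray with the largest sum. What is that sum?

Using Kadane's algorithm on [0, -10, -4, -9, 2, -9, -12, -5]:

Scanning through the array:
Position 1 (value -10): max_ending_here = -10, max_so_far = 0
Position 2 (value -4): max_ending_here = -4, max_so_far = 0
Position 3 (value -9): max_ending_here = -9, max_so_far = 0
Position 4 (value 2): max_ending_here = 2, max_so_far = 2
Position 5 (value -9): max_ending_here = -7, max_so_far = 2
Position 6 (value -12): max_ending_here = -12, max_so_far = 2
Position 7 (value -5): max_ending_here = -5, max_so_far = 2

Maximum subarray: [2]
Maximum sum: 2

The maximum subarray is [2] with sum 2. This subarray runs from index 4 to index 4.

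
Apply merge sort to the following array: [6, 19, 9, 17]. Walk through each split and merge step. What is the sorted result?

Merge sort trace:

Split: [6, 19, 9, 17] -> [6, 19] and [9, 17]
  Split: [6, 19] -> [6] and [19]
  Merge: [6] + [19] -> [6, 19]
  Split: [9, 17] -> [9] and [17]
  Merge: [9] + [17] -> [9, 17]
Merge: [6, 19] + [9, 17] -> [6, 9, 17, 19]

Final sorted array: [6, 9, 17, 19]

The merge sort proceeds by recursively splitting the array and merging sorted halves.
After all merges, the sorted array is [6, 9, 17, 19].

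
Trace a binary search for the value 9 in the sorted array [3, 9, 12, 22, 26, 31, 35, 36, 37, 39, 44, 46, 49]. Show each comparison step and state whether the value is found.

Binary search for 9 in [3, 9, 12, 22, 26, 31, 35, 36, 37, 39, 44, 46, 49]:

lo=0, hi=12, mid=6, arr[mid]=35 -> 35 > 9, search left half
lo=0, hi=5, mid=2, arr[mid]=12 -> 12 > 9, search left half
lo=0, hi=1, mid=0, arr[mid]=3 -> 3 < 9, search right half
lo=1, hi=1, mid=1, arr[mid]=9 -> Found target at index 1!

Binary search finds 9 at index 1 after 4 comparisons. The search repeatedly halves the search space by comparing with the middle element.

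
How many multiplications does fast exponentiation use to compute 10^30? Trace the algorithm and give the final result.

Computing 10^30 by squaring (build up from 10^1; each line after the first costs one multiplication):

10^1 = 10
10^2 = (10^1)^2 = 10^2 = 100
10^3 = 10 * 10^2 = 10 * 100 = 1000
10^6 = (10^3)^2 = 1000^2 = 1000000
10^7 = 10 * 10^6 = 10 * 1000000 = 10000000
10^14 = (10^7)^2 = 10000000^2 = 100000000000000
10^15 = 10 * 10^14 = 10 * 100000000000000 = 1000000000000000
10^30 = (10^15)^2 = 1000000000000000^2 = 1000000000000000000000000000000

Result: 1000000000000000000000000000000
Multiplications needed: 7 (7 lines after 10^1)

10^30 = 1000000000000000000000000000000. Using exponentiation by squaring, this requires 7 multiplications. The key idea: if the exponent is even, square the half-power; if odd, multiply by the base once.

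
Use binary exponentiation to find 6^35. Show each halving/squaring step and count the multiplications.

Computing 6^35 by squaring (build up from 6^1; each line after the first costs one multiplication):

6^1 = 6
6^2 = (6^1)^2 = 6^2 = 36
6^4 = (6^2)^2 = 36^2 = 1296
6^8 = (6^4)^2 = 1296^2 = 1679616
6^16 = (6^8)^2 = 1679616^2 = 2821109907456
6^17 = 6 * 6^16 = 6 * 2821109907456 = 16926659444736
6^34 = (6^17)^2 = 16926659444736^2 = 286511799958070431838109696
6^35 = 6 * 6^34 = 6 * 286511799958070431838109696 = 1719070799748422591028658176

Result: 1719070799748422591028658176
Multiplications needed: 7 (7 lines after 6^1)

6^35 = 1719070799748422591028658176. Using exponentiation by squaring, this requires 7 multiplications. The key idea: if the exponent is even, square the half-power; if odd, multiply by the base once.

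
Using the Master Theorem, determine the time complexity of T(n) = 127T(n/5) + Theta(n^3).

Master Theorem for T(n) = 127T(n/5) + O(n^3):

a = 127, b = 5, c = 3
log_b(a) = log_5(127) = 3.0099

Case 1: c = 3 < log_5(127) = 3.0099
T(n) = O(n^(log_5 127))

For T(n) = 127T(n/5) + O(n^3): log_5(127) = 3.0099. This is Case 1 of the Master Theorem (c < log_b(a), work dominated by leaves), giving O(n^(log_5 127)).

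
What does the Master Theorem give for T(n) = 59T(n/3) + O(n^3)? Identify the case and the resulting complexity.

Master Theorem for T(n) = 59T(n/3) + O(n^3):

a = 59, b = 3, c = 3
log_b(a) = log_3(59) = 3.7115

Case 1: c = 3 < log_3(59) = 3.7115
T(n) = O(n^(log_3 59))

For T(n) = 59T(n/3) + O(n^3): log_3(59) = 3.7115. This is Case 1 of the Master Theorem (c < log_b(a), work dominated by leaves), giving O(n^(log_3 59)).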